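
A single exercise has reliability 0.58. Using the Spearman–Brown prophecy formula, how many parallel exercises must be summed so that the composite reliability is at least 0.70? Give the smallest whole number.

k ≥ ρ*(1−ρ₁)/(ρ₁(1−ρ*)) = 0.70·0.42 / (0.58·0.30) = 1.690.
Smallest integer k = 2.

2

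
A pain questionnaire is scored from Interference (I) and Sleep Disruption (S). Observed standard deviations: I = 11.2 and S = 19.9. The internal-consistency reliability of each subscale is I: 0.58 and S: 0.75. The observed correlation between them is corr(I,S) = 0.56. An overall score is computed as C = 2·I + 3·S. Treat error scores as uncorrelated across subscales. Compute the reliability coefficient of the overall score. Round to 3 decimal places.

Var(C) = 2²·11.2² + 3²·19.9² + 2·[6·11.2·19.9·0.56] = 4065.85 + 1497.75 = 5563.6.
Because errors are independent across components, Cov(Tᵢ,Tⱼ) = Cov(Xᵢ,Xⱼ); the off-diagonal part of the true-score variance is the same as above.
True-score variance = [2²·11.2²·0.58 + 3²·19.9²·0.75] + 1497.75 = 2964.09 + 1497.75 = 4461.84.
Reliability = 4461.84 / 5563.6 = 0.802.

0.802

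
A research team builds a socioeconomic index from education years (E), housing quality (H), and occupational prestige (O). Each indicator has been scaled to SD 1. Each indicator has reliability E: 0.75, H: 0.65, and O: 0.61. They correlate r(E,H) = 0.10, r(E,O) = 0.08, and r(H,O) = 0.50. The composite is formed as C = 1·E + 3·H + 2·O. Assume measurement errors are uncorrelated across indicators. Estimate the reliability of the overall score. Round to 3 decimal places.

0.763

Var(C) = 1 + 3² + 2² + 2·[3·0.10 + 2·0.08 + 6·0.50] = 14 + 6.92 = 20.92.
With uncorrelated errors the cross-covariances are all true-score covariance, so they carry over unchanged; only the diagonal terms shrink to ρᵢσᵢ².
True-score variance = [0.75 + 3²·0.65 + 2²·0.61] + 6.92 = 9.04 + 6.92 = 15.96.
Reliability = 15.96 / 20.92 = 0.763.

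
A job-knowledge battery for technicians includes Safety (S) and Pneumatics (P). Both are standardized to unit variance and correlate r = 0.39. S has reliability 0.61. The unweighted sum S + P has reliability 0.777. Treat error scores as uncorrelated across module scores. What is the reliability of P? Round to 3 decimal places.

Var(S+P) = 2 + 2·0.39 = 2.780.
True-score variance = ρ_S + ρ_P + 2·0.39, so 0.777 = (0.61 + ρ_P + 0.78) / 2.780.
ρ_P = 0.777·2.780 − 0.61 − 0.78 = 0.770.

0.770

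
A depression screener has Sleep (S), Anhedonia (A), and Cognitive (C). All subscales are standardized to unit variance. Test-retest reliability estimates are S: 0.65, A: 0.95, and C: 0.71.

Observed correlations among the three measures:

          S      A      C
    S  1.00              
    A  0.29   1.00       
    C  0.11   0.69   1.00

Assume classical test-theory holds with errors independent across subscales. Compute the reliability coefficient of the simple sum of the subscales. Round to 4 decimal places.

Var(S+A+C) = 3 + 2·[0.29 + 0.11 + 0.69] = 3 + 2.18 = 5.18.
With uncorrelated errors the cross-covariances are all true-score covariance, so they carry over unchanged; only the diagonal terms shrink to ρᵢσᵢ².
True-score variance = [0.65 + 0.95 + 0.71] + 2.18 = 2.31 + 2.18 = 4.49.
Reliability = 4.49 / 5.18 = 0.8668.

0.8668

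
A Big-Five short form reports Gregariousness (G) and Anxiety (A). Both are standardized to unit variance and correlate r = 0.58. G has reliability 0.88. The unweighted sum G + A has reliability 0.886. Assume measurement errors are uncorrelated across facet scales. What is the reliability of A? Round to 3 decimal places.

0.760

Var(G+A) = 2 + 2·0.58 = 3.160.
True-score variance = ρ_G + ρ_A + 2·0.58, so 0.886 = (0.88 + ρ_A + 1.16) / 3.160.
ρ_A = 0.886·3.160 − 0.88 − 1.16 = 0.760.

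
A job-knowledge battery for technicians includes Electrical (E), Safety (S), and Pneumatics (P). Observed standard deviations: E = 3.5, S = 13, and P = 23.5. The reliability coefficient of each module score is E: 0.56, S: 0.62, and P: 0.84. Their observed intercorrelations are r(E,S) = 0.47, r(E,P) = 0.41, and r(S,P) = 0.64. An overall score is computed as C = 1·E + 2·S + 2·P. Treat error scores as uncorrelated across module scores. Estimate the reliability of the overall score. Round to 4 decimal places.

0.8685

Var(C) = 3.5² + 2²·13² + 2²·23.5² + 2·[2·3.5·13·0.47 + 2·3.5·23.5·0.41 + 4·13·23.5·0.64] = 2897.25 + 1784.59 = 4681.84.
With uncorrelated errors the cross-covariances are all true-score covariance, so they carry over unchanged; only the diagonal terms shrink to ρᵢσᵢ².
True-score variance = [3.5²·0.56 + 2²·13²·0.62 + 2²·23.5²·0.84] + 1784.59 = 2281.54 + 1784.59 = 4066.13.
Reliability = 4066.13 / 4681.84 = 0.8685.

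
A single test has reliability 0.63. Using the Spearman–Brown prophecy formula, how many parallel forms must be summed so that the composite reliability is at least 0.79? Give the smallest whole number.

k ≥ ρ*(1−ρ₁)/(ρ₁(1−ρ*)) = 0.79·0.37 / (0.63·0.21) = 2.209.
Smallest integer k = 3.

3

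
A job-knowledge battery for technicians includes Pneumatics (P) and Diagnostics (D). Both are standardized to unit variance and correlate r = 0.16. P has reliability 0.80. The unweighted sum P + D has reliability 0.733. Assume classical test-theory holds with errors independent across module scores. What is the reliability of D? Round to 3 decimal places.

Var(P+D) = 2 + 2·0.16 = 2.320.
True-score variance = ρ_P + ρ_D + 2·0.16, so 0.733 = (0.80 + ρ_D + 0.32) / 2.320.
ρ_D = 0.733·2.320 − 0.80 − 0.32 = 0.581.

0.581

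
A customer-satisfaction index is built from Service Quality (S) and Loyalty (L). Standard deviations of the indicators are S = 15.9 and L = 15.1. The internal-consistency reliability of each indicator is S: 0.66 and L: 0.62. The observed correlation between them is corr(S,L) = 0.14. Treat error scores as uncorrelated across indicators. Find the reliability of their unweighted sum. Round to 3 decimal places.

Var(S+L) = 15.9² + 15.1² + 2·[15.9·15.1·0.14] = 480.82 + 67.2252 = 548.045.
With uncorrelated errors the cross-covariances are all true-score covariance, so they carry over unchanged; only the diagonal terms shrink to ρᵢσᵢ².
True-score variance = [15.9²·0.66 + 15.1²·0.62] + 67.2252 = 308.221 + 67.2252 = 375.446.
Reliability = 375.446 / 548.045 = 0.685.

0.685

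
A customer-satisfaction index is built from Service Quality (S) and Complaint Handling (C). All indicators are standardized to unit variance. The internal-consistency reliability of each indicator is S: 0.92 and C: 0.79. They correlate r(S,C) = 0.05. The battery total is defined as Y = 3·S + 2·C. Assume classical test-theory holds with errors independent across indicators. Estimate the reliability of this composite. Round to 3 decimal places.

Var(Y) = 3² + 2² + 2·[6·0.05] = 13 + 0.6 = 13.6.
With uncorrelated errors the cross-covariances are all true-score covariance, so they carry over unchanged; only the diagonal terms shrink to ρᵢσᵢ².
True-score variance = [3²·0.92 + 2²·0.79] + 0.6 = 11.44 + 0.6 = 12.04.
Reliability = 12.04 / 13.6 = 0.885.

0.885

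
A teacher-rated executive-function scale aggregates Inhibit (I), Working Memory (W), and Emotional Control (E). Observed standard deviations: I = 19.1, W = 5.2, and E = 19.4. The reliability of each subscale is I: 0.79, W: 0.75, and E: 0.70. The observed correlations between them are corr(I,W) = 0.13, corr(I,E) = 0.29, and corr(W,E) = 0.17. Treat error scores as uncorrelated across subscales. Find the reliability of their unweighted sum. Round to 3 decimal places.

Var(I+W+E) = 19.1² + 5.2² + 19.4² + 2·[19.1·5.2·0.13 + 19.1·19.4·0.29 + 5.2·19.4·0.17] = 768.21 + 275.036 = 1043.25.
Under uncorrelated errors the observed covariances equal the true-score covariances, so only the own-variance terms attenuate.
True-score variance = [19.1²·0.79 + 5.2²·0.75 + 19.4²·0.70] + 275.036 = 571.932 + 275.036 = 846.967.
Reliability = 846.967 / 1043.25 = 0.812.

0.812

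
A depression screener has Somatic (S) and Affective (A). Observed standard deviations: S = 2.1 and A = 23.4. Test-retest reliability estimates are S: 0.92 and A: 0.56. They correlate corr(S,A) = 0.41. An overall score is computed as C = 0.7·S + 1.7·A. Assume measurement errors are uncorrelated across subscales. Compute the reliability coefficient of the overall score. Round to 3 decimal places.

0.573

Var(C) = 0.7²·2.1² + 1.7²·23.4² + 2·[1.19·2.1·23.4·0.41] = 1584.61 + 47.9508 = 1632.56.
Because errors are independent across components, Cov(Tᵢ,Tⱼ) = Cov(Xᵢ,Xⱼ); the off-diagonal part of the true-score variance is the same as above.
True-score variance = [0.7²·2.1²·0.92 + 1.7²·23.4²·0.56] + 47.9508 = 888.159 + 47.9508 = 936.11.
Reliability = 936.11 / 1632.56 = 0.573.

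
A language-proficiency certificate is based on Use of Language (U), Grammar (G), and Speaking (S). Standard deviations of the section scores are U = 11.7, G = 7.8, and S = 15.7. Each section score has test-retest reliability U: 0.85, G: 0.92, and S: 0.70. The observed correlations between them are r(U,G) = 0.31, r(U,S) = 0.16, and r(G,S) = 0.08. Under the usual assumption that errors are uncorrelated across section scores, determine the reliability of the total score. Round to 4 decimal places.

Var(U+G+S) = 11.7² + 7.8² + 15.7² + 2·[11.7·7.8·0.31 + 11.7·15.7·0.16 + 7.8·15.7·0.08] = 444.22 + 134.956 = 579.176.
With uncorrelated errors the cross-covariances are all true-score covariance, so they carry over unchanged; only the diagonal terms shrink to ρᵢσᵢ².
True-score variance = [11.7²·0.85 + 7.8²·0.92 + 15.7²·0.70] + 134.956 = 344.872 + 134.956 = 479.828.
Reliability = 479.828 / 579.176 = 0.8285.

0.8285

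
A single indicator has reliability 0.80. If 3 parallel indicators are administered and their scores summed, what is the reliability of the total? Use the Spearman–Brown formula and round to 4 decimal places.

0.9231

ρ_k = kρ / (1 + (k−1)ρ) = 3·0.80 / (1 + 2·0.80) = 2.400 / 2.600 = 0.9231.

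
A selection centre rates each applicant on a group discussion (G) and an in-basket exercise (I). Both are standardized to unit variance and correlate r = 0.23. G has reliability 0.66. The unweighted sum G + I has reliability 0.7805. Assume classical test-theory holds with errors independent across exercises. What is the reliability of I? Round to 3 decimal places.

Var(G+I) = 2 + 2·0.23 = 2.460.
True-score variance = ρ_G + ρ_I + 2·0.23, so 0.7805 = (0.66 + ρ_I + 0.46) / 2.460.
ρ_I = 0.7805·2.460 − 0.66 − 0.46 = 0.800.

0.800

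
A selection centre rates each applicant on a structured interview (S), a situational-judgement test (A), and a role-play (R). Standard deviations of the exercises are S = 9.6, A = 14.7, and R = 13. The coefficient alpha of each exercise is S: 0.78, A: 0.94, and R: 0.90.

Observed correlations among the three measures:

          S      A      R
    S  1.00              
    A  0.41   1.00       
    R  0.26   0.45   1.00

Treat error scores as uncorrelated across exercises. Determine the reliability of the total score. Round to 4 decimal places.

0.9396

Var(S+A+R) = 9.6² + 14.7² + 13² + 2·[9.6·14.7·0.41 + 9.6·13·0.26 + 14.7·13·0.45] = 477.25 + 352.604 = 829.854.
With uncorrelated errors the cross-covariances are all true-score covariance, so they carry over unchanged; only the diagonal terms shrink to ρᵢσᵢ².
True-score variance = [9.6²·0.78 + 14.7²·0.94 + 13²·0.90] + 352.604 = 427.109 + 352.604 = 779.714.
Reliability = 779.714 / 829.854 = 0.9396.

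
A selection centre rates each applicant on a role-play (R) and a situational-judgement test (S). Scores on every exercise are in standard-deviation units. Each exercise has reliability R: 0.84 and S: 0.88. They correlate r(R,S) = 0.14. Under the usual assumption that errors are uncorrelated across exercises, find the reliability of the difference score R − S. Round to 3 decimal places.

0.837

Var(R−S) = 1 + 1 − 2·0.14 = 2 − 0.28 = 1.72.
Because errors are independent across components, Cov(Tᵢ,Tⱼ) = Cov(Xᵢ,Xⱼ); the off-diagonal part of the true-score variance is the same as above.
True-score variance = [0.84 + 0.88] − 0.28 = 1.72 − 0.28 = 1.44.
Reliability = 1.44 / 1.72 = 0.837.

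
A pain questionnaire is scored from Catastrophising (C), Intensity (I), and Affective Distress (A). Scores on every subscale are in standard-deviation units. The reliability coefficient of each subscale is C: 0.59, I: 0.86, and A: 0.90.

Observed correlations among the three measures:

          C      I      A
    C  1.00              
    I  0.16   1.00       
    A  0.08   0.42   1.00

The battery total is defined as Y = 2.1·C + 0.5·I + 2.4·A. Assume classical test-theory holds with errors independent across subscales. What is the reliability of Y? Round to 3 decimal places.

0.808

Var(Y) = 2.1² + 0.5² + 2.4² + 2·[1.05·0.16 + 5.04·0.08 + 1.2·0.42] = 10.42 + 2.1504 = 12.5704.
Because errors are independent across components, Cov(Tᵢ,Tⱼ) = Cov(Xᵢ,Xⱼ); the off-diagonal part of the true-score variance is the same as above.
True-score variance = [2.1²·0.59 + 0.5²·0.86 + 2.4²·0.90] + 2.1504 = 8.0009 + 2.1504 = 10.1513.
Reliability = 10.1513 / 12.5704 = 0.808.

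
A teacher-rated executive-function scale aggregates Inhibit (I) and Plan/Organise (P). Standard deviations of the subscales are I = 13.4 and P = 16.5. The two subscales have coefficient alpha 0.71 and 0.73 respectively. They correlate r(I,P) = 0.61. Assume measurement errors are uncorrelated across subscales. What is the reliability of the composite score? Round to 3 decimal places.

0.826

Var(I+P) = 13.4² + 16.5² + 2·[13.4·16.5·0.61] = 451.81 + 269.742 = 721.552.
With uncorrelated errors the cross-covariances are all true-score covariance, so they carry over unchanged; only the diagonal terms shrink to ρᵢσᵢ².
True-score variance = [13.4²·0.71 + 16.5²·0.73] + 269.742 = 326.23 + 269.742 = 595.972.
Reliability = 595.972 / 721.552 = 0.826.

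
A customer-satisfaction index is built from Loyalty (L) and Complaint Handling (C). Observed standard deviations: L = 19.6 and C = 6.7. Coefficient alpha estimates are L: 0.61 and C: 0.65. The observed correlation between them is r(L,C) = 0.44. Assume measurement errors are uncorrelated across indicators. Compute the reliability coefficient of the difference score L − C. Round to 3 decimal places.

Var(L−C) = 19.6² + 6.7² − 2·19.6·6.7·0.44 = 429.05 − 115.562 = 313.488.
With uncorrelated errors the cross-covariances are all true-score covariance, so they carry over unchanged; only the diagonal terms shrink to ρᵢσᵢ².
True-score variance = [19.6²·0.61 + 6.7²·0.65] − 115.562 = 263.516 − 115.562 = 147.955.
Reliability = 147.955 / 313.488 = 0.472.

0.472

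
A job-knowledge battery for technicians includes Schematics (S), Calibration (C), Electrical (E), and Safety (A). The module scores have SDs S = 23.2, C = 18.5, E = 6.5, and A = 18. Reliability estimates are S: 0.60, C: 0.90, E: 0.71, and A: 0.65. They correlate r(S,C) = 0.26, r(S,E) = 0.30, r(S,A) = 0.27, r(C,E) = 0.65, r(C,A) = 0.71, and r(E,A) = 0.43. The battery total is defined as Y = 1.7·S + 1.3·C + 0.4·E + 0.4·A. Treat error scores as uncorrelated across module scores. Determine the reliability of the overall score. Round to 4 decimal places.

0.7842

Var(Y) = 1.7²·23.2² + 1.3²·18.5² + 0.4²·6.5² + 0.4²·18² + 2·[2.21·23.2·18.5·0.26 + 0.68·23.2·6.5·0.30 + 0.68·23.2·18·0.27 + 0.52·18.5·6.5·0.65 + 0.52·18.5·18·0.71 + 0.16·6.5·18·0.43] = 2192.52 + 1051.38 = 3243.9.
With uncorrelated errors the cross-covariances are all true-score covariance, so they carry over unchanged; only the diagonal terms shrink to ρᵢσᵢ².
True-score variance = [1.7²·23.2²·0.60 + 1.3²·18.5²·0.90 + 0.4²·6.5²·0.71 + 0.4²·18²·0.65] + 1051.38 = 1492.37 + 1051.38 = 2543.75.
Reliability = 2543.75 / 3243.9 = 0.7842.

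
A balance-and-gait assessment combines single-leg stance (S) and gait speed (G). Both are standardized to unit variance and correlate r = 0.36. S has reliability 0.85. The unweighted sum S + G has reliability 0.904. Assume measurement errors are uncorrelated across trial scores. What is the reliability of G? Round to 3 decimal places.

0.889

Var(S+G) = 2 + 2·0.36 = 2.720.
True-score variance = ρ_S + ρ_G + 2·0.36, so 0.904 = (0.85 + ρ_G + 0.72) / 2.720.
ρ_G = 0.904·2.720 − 0.85 − 0.72 = 0.889.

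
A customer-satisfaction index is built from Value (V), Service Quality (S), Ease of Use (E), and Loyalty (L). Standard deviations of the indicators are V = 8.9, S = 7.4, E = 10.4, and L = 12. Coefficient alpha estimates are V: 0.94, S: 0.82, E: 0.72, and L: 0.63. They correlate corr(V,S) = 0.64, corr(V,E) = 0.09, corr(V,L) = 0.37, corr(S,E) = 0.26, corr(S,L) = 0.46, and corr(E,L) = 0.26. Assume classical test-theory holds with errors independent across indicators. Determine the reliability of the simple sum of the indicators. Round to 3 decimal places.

0.870

Var(V+S+E+L) = 8.9² + 7.4² + 10.4² + 12² + 2·[8.9·7.4·0.64 + 8.9·10.4·0.09 + 8.9·12·0.37 + 7.4·10.4·0.26 + 7.4·12·0.46 + 10.4·12·0.26] = 386.13 + 366.605 = 752.735.
With uncorrelated errors the cross-covariances are all true-score covariance, so they carry over unchanged; only the diagonal terms shrink to ρᵢσᵢ².
True-score variance = [8.9²·0.94 + 7.4²·0.82 + 10.4²·0.72 + 12²·0.63] + 366.605 = 287.956 + 366.605 = 654.561.
Reliability = 654.561 / 752.735 = 0.870.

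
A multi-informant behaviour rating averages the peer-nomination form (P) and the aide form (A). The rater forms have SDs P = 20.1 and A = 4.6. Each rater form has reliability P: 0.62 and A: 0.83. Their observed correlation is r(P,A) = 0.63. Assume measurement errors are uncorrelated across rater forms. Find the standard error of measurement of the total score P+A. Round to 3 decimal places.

12.535

Var(total) = 425.17 + 116.5 = 541.67.
True-score variance = 268.049 + 116.5 = 384.549, so reliability = 0.7099.
Error variance = 541.67 − 384.549 = 157.121; SEM = √157.121 = 12.535.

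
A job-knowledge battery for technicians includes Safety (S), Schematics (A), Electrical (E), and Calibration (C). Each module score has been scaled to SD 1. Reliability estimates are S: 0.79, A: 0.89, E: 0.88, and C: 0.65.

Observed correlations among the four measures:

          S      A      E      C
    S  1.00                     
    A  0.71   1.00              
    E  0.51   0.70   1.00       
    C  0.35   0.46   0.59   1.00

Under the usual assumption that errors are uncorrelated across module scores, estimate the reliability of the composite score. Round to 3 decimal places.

Var(S+A+E+C) = 4 + 2·[0.71 + 0.51 + 0.35 + 0.70 + 0.46 + 0.59] = 4 + 6.64 = 10.64.
Under uncorrelated errors the observed covariances equal the true-score covariances, so only the own-variance terms attenuate.
True-score variance = [0.79 + 0.89 + 0.88 + 0.65] + 6.64 = 3.21 + 6.64 = 9.85.
Reliability = 9.85 / 10.64 = 0.926.

0.926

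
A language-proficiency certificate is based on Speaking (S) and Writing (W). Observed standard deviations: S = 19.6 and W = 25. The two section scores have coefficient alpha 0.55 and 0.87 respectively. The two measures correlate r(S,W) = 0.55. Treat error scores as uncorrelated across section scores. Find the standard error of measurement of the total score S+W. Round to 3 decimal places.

Var(total) = 1009.16 + 539 = 1548.16.
True-score variance = 755.038 + 539 = 1294.04, so reliability = 0.8359.
Error variance = 1548.16 − 1294.04 = 254.122; SEM = √254.122 = 15.941.

15.941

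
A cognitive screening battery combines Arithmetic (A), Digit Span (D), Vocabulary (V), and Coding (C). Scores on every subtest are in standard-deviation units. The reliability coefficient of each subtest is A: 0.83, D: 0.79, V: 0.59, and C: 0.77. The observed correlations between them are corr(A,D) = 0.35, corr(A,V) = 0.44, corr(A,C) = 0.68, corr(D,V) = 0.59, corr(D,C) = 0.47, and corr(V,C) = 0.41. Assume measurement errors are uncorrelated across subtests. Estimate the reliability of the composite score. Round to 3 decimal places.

Var(A+D+V+C) = 4 + 2·[0.35 + 0.44 + 0.68 + 0.59 + 0.47 + 0.41] = 4 + 5.88 = 9.88.
Under uncorrelated errors the observed covariances equal the true-score covariances, so only the own-variance terms attenuate.
True-score variance = [0.83 + 0.79 + 0.59 + 0.77] + 5.88 = 2.98 + 5.88 = 8.86.
Reliability = 8.86 / 9.88 = 0.897.

0.897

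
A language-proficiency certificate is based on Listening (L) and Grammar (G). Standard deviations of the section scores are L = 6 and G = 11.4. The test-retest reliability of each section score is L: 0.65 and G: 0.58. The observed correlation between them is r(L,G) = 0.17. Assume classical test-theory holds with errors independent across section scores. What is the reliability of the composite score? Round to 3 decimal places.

Var(L+G) = 6² + 11.4² + 2·[6·11.4·0.17] = 165.96 + 23.256 = 189.216.
With uncorrelated errors the cross-covariances are all true-score covariance, so they carry over unchanged; only the diagonal terms shrink to ρᵢσᵢ².
True-score variance = [6²·0.65 + 11.4²·0.58] + 23.256 = 98.7768 + 23.256 = 122.033.
Reliability = 122.033 / 189.216 = 0.645.

0.645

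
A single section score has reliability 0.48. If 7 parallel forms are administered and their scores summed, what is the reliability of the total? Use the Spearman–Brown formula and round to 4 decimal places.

ρ_k = kρ / (1 + (k−1)ρ) = 7·0.48 / (1 + 6·0.48) = 3.360 / 3.880 = 0.8660.

0.8660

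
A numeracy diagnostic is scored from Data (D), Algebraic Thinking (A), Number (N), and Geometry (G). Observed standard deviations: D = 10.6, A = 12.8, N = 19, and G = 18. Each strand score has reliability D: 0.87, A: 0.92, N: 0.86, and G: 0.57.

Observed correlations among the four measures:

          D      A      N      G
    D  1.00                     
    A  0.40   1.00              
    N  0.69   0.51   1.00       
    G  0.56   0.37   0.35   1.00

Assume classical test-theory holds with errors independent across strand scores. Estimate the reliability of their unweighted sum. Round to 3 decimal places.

0.902

Var(D+A+N+G) = 10.6² + 12.8² + 19² + 18² + 2·[10.6·12.8·0.40 + 10.6·19·0.69 + 10.6·18·0.56 + 12.8·19·0.51 + 12.8·18·0.37 + 19·18·0.35] = 961.2 + 1258.13 = 2219.33.
Because errors are independent across components, Cov(Tᵢ,Tⱼ) = Cov(Xᵢ,Xⱼ); the off-diagonal part of the true-score variance is the same as above.
True-score variance = [10.6²·0.87 + 12.8²·0.92 + 19²·0.86 + 18²·0.57] + 1258.13 = 743.626 + 1258.13 = 2001.76.
Reliability = 2001.76 / 2219.33 = 0.902.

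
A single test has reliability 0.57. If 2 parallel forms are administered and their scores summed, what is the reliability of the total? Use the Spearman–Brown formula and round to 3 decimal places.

ρ_k = kρ / (1 + (k−1)ρ) = 2·0.57 / (1 + 1·0.57) = 1.140 / 1.570 = 0.726.

0.726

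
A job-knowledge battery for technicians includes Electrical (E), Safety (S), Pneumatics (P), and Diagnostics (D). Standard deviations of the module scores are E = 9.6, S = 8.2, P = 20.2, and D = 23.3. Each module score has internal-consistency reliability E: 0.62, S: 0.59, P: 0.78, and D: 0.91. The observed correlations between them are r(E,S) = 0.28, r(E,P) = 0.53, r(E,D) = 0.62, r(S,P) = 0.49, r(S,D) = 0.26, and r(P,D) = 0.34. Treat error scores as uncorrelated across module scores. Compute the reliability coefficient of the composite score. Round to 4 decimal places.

0.9093

Var(E+S+P+D) = 9.6² + 8.2² + 20.2² + 23.3² + 2·[9.6·8.2·0.28 + 9.6·20.2·0.53 + 9.6·23.3·0.62 + 8.2·20.2·0.49 + 8.2·23.3·0.26 + 20.2·23.3·0.34] = 1110.33 + 1108.73 = 2219.06.
With uncorrelated errors the cross-covariances are all true-score covariance, so they carry over unchanged; only the diagonal terms shrink to ρᵢσᵢ².
True-score variance = [9.6²·0.62 + 8.2²·0.59 + 20.2²·0.78 + 23.3²·0.91] + 1108.73 = 909.112 + 1108.73 = 2017.84.
Reliability = 2017.84 / 2219.06 = 0.9093.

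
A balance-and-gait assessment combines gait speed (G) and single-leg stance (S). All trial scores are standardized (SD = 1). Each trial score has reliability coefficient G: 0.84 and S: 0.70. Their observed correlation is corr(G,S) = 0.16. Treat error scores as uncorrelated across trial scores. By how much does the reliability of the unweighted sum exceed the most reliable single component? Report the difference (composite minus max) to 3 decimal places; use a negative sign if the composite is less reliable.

Var(sum) = 2 + 0.32 = 2.32; true-score variance = 1.54 + 0.32 = 1.86; composite reliability = 0.8017.
Max component reliability = 0.8400.
Difference = 0.8017 − 0.8400 = -0.038.

-0.038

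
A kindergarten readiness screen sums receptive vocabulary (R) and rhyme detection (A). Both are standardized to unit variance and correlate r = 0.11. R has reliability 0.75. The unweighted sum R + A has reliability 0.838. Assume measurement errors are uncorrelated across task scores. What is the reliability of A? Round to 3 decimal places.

0.890

Var(R+A) = 2 + 2·0.11 = 2.220.
True-score variance = ρ_R + ρ_A + 2·0.11, so 0.838 = (0.75 + ρ_A + 0.22) / 2.220.
ρ_A = 0.838·2.220 − 0.75 − 0.22 = 0.890.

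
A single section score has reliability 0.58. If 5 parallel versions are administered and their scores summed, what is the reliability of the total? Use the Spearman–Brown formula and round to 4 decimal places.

0.8735

ρ_k = kρ / (1 + (k−1)ρ) = 5·0.58 / (1 + 4·0.58) = 2.900 / 3.320 = 0.8735.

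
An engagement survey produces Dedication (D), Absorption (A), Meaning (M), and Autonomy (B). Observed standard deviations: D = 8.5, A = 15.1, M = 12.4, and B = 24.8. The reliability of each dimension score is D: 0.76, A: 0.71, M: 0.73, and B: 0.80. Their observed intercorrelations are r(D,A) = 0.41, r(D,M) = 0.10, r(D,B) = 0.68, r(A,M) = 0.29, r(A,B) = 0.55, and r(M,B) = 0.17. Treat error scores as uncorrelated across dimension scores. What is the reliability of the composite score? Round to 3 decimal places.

0.882

Var(D+A+M+B) = 8.5² + 15.1² + 12.4² + 24.8² + 2·[8.5·15.1·0.41 + 8.5·12.4·0.10 + 8.5·24.8·0.68 + 15.1·12.4·0.29 + 15.1·24.8·0.55 + 12.4·24.8·0.17] = 1069.06 + 1038.1 = 2107.16.
With uncorrelated errors the cross-covariances are all true-score covariance, so they carry over unchanged; only the diagonal terms shrink to ρᵢσᵢ².
True-score variance = [8.5²·0.76 + 15.1²·0.71 + 12.4²·0.73 + 24.8²·0.80] + 1038.1 = 821.074 + 1038.1 = 1859.17.
Reliability = 1859.17 / 2107.16 = 0.882.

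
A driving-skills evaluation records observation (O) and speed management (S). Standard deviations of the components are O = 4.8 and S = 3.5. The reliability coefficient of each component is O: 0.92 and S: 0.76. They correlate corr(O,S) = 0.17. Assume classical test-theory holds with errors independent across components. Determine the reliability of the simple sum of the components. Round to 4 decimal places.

Var(O+S) = 4.8² + 3.5² + 2·[4.8·3.5·0.17] = 35.29 + 5.712 = 41.002.
With uncorrelated errors the cross-covariances are all true-score covariance, so they carry over unchanged; only the diagonal terms shrink to ρᵢσᵢ².
True-score variance = [4.8²·0.92 + 3.5²·0.76] + 5.712 = 30.5068 + 5.712 = 36.2188.
Reliability = 36.2188 / 41.002 = 0.8833.

0.8833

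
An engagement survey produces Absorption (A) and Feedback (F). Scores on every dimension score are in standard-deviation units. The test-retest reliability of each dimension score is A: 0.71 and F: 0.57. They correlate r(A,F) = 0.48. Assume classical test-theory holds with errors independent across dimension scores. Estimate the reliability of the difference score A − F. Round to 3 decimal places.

0.308

Var(A−F) = 1 + 1 − 2·0.48 = 2 − 0.96 = 1.04.
Under uncorrelated errors the observed covariances equal the true-score covariances, so only the own-variance terms attenuate.
True-score variance = [0.71 + 0.57] − 0.96 = 1.28 − 0.96 = 0.32.
Reliability = 0.32 / 1.04 = 0.308.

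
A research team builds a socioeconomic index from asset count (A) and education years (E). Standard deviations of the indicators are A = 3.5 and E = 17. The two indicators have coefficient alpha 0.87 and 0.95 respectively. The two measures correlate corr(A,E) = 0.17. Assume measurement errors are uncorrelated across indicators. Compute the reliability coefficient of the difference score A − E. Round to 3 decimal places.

Var(A−E) = 3.5² + 17² − 2·3.5·17·0.17 = 301.25 − 20.23 = 281.02.
Under uncorrelated errors the observed covariances equal the true-score covariances, so only the own-variance terms attenuate.
True-score variance = [3.5²·0.87 + 17²·0.95] − 20.23 = 285.208 − 20.23 = 264.978.
Reliability = 264.978 / 281.02 = 0.943.

0.943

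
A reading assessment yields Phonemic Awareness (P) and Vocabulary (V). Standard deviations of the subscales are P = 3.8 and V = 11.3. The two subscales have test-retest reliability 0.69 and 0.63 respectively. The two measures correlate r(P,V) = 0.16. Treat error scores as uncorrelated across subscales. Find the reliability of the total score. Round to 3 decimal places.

Var(P+V) = 3.8² + 11.3² + 2·[3.8·11.3·0.16] = 142.13 + 13.7408 = 155.871.
Under uncorrelated errors the observed covariances equal the true-score covariances, so only the own-variance terms attenuate.
True-score variance = [3.8²·0.69 + 11.3²·0.63] + 13.7408 = 90.4083 + 13.7408 = 104.149.
Reliability = 104.149 / 155.871 = 0.668.

0.668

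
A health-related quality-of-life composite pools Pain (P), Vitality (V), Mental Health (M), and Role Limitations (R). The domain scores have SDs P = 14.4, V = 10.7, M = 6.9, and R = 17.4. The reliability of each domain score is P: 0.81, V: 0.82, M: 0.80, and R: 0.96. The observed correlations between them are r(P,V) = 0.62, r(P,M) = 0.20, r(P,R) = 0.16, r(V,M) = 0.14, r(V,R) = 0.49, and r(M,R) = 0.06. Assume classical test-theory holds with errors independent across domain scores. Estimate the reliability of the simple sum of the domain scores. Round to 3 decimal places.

0.932

Var(P+V+M+R) = 14.4² + 10.7² + 6.9² + 17.4² + 2·[14.4·10.7·0.62 + 14.4·6.9·0.20 + 14.4·17.4·0.16 + 10.7·6.9·0.14 + 10.7·17.4·0.49 + 6.9·17.4·0.06] = 672.22 + 528.518 = 1200.74.
Under uncorrelated errors the observed covariances equal the true-score covariances, so only the own-variance terms attenuate.
True-score variance = [14.4²·0.81 + 10.7²·0.82 + 6.9²·0.80 + 17.4²·0.96] + 528.518 = 590.581 + 528.518 = 1119.1.
Reliability = 1119.1 / 1200.74 = 0.932.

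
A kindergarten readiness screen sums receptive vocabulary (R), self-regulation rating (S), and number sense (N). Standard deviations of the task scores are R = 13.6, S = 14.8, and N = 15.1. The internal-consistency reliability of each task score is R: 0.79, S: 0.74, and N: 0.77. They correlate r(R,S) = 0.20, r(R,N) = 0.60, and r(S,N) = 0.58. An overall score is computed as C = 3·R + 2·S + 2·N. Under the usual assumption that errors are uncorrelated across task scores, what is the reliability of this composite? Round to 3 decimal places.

Var(C) = 3²·13.6² + 2²·14.8² + 2²·15.1² + 2·[6·13.6·14.8·0.20 + 6·13.6·15.1·0.60 + 4·14.8·15.1·0.58] = 3452.84 + 2998.61 = 6451.45.
With uncorrelated errors the cross-covariances are all true-score covariance, so they carry over unchanged; only the diagonal terms shrink to ρᵢσᵢ².
True-score variance = [3²·13.6²·0.79 + 2²·14.8²·0.74 + 2²·15.1²·0.77] + 2998.61 = 2665.69 + 2998.61 = 5664.31.
Reliability = 5664.31 / 6451.45 = 0.878.

0.878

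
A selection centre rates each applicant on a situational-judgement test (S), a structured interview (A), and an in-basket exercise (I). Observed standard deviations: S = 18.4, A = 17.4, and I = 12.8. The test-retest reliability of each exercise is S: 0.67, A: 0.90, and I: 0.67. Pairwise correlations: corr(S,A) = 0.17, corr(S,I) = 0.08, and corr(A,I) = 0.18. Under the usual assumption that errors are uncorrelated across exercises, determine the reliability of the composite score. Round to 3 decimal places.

0.810

Var(S+A+I) = 18.4² + 17.4² + 12.8² + 2·[18.4·17.4·0.17 + 18.4·12.8·0.08 + 17.4·12.8·0.18] = 805.16 + 226.717 = 1031.88.
With uncorrelated errors the cross-covariances are all true-score covariance, so they carry over unchanged; only the diagonal terms shrink to ρᵢσᵢ².
True-score variance = [18.4²·0.67 + 17.4²·0.90 + 12.8²·0.67] + 226.717 = 609.092 + 226.717 = 835.809.
Reliability = 835.809 / 1031.88 = 0.810.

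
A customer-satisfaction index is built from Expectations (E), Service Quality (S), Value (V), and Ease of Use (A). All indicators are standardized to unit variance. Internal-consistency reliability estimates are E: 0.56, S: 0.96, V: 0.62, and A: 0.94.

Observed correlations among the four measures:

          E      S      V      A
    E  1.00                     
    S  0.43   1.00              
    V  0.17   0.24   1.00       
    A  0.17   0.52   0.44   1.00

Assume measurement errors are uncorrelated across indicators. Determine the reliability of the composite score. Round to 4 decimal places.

0.8841

Var(E+S+V+A) = 4 + 2·[0.43 + 0.17 + 0.17 + 0.24 + 0.52 + 0.44] = 4 + 3.94 = 7.94.
Because errors are independent across components, Cov(Tᵢ,Tⱼ) = Cov(Xᵢ,Xⱼ); the off-diagonal part of the true-score variance is the same as above.
True-score variance = [0.56 + 0.96 + 0.62 + 0.94] + 3.94 = 3.08 + 3.94 = 7.02.
Reliability = 7.02 / 7.94 = 0.8841.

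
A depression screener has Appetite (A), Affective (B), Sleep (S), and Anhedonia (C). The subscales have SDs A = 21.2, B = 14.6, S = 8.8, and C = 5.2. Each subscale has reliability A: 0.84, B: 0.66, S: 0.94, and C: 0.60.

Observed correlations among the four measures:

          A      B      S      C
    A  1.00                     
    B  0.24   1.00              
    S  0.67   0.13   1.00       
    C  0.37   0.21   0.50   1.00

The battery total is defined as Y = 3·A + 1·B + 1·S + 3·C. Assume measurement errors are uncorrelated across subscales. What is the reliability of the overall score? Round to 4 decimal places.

0.8787

Var(Y) = 3²·21.2² + 14.6² + 8.8² + 3²·5.2² + 2·[3·21.2·14.6·0.24 + 3·21.2·8.8·0.67 + 9·21.2·5.2·0.37 + 14.6·8.8·0.13 + 3·14.6·5.2·0.21 + 3·8.8·5.2·0.50] = 4578.92 + 2196.22 = 6775.14.
Because errors are independent across components, Cov(Tᵢ,Tⱼ) = Cov(Xᵢ,Xⱼ); the off-diagonal part of the true-score variance is the same as above.
True-score variance = [3²·21.2²·0.84 + 14.6²·0.66 + 8.8²·0.94 + 3²·5.2²·0.60] + 2196.22 = 3757.26 + 2196.22 = 5953.48.
Reliability = 5953.48 / 6775.14 = 0.8787.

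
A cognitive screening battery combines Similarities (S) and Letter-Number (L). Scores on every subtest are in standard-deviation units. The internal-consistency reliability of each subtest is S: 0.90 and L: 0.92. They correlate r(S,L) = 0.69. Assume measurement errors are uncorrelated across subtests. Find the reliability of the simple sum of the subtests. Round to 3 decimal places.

Var(S+L) = 2 + 2·[0.69] = 2 + 1.38 = 3.38.
With uncorrelated errors the cross-covariances are all true-score covariance, so they carry over unchanged; only the diagonal terms shrink to ρᵢσᵢ².
True-score variance = [0.90 + 0.92] + 1.38 = 1.82 + 1.38 = 3.2.
Reliability = 3.2 / 3.38 = 0.947.

0.947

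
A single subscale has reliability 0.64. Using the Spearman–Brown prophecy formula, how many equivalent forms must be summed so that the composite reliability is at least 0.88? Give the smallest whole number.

k ≥ ρ*(1−ρ₁)/(ρ₁(1−ρ*)) = 0.88·0.36 / (0.64·0.12) = 4.125.
Smallest integer k = 5.

5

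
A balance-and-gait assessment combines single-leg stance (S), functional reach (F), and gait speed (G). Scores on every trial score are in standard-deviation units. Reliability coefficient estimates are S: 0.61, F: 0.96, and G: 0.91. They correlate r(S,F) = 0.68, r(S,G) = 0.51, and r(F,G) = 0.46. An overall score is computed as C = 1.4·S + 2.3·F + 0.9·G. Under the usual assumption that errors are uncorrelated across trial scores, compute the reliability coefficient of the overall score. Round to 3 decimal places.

0.933

Var(C) = 1.4² + 2.3² + 0.9² + 2·[3.22·0.68 + 1.26·0.51 + 2.07·0.46] = 8.06 + 7.5688 = 15.6288.
Because errors are independent across components, Cov(Tᵢ,Tⱼ) = Cov(Xᵢ,Xⱼ); the off-diagonal part of the true-score variance is the same as above.
True-score variance = [1.4²·0.61 + 2.3²·0.96 + 0.9²·0.91] + 7.5688 = 7.0111 + 7.5688 = 14.5799.
Reliability = 14.5799 / 15.6288 = 0.933.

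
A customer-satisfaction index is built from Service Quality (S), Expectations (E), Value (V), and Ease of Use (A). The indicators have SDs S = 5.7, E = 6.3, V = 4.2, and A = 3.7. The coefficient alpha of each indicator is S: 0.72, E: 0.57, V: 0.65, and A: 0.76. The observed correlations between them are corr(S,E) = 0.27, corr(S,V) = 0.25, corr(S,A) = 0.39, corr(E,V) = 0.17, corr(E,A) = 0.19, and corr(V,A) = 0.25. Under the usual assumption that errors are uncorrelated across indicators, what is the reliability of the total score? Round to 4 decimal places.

0.7987

Var(S+E+V+A) = 5.7² + 6.3² + 4.2² + 3.7² + 2·[5.7·6.3·0.27 + 5.7·4.2·0.25 + 5.7·3.7·0.39 + 6.3·4.2·0.17 + 6.3·3.7·0.19 + 4.2·3.7·0.25] = 103.51 + 73.4358 = 176.946.
Because errors are independent across components, Cov(Tᵢ,Tⱼ) = Cov(Xᵢ,Xⱼ); the off-diagonal part of the true-score variance is the same as above.
True-score variance = [5.7²·0.72 + 6.3²·0.57 + 4.2²·0.65 + 3.7²·0.76] + 73.4358 = 67.8865 + 73.4358 = 141.322.
Reliability = 141.322 / 176.946 = 0.7987.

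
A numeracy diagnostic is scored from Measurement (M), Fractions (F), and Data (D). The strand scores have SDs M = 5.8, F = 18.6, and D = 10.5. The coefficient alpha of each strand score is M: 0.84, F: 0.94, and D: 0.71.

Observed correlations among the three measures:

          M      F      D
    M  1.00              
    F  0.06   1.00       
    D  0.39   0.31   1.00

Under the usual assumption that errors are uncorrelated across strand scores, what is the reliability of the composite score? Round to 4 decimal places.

0.9134

Var(M+F+D) = 5.8² + 18.6² + 10.5² + 2·[5.8·18.6·0.06 + 5.8·10.5·0.39 + 18.6·10.5·0.31] = 489.85 + 181.534 = 671.384.
Because errors are independent across components, Cov(Tᵢ,Tⱼ) = Cov(Xᵢ,Xⱼ); the off-diagonal part of the true-score variance is the same as above.
True-score variance = [5.8²·0.84 + 18.6²·0.94 + 10.5²·0.71] + 181.534 = 431.738 + 181.534 = 613.271.
Reliability = 613.271 / 671.384 = 0.9134.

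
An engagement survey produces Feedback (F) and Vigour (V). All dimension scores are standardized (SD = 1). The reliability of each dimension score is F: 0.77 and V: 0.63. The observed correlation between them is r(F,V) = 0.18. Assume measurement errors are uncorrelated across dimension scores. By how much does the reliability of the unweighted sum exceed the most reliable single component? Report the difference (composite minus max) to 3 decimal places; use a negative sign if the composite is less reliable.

Var(sum) = 2 + 0.36 = 2.36; true-score variance = 1.4 + 0.36 = 1.76; composite reliability = 0.7458.
Max component reliability = 0.7700.
Difference = 0.7458 − 0.7700 = -0.024.

-0.024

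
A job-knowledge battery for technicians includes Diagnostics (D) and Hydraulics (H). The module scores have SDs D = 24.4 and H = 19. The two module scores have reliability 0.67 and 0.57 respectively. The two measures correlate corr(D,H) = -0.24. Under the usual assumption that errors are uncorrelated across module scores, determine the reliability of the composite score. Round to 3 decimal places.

Var(D+H) = 24.4² + 19² + 2·[24.4·19·(-0.24)] = 956.36 − 222.528 = 733.832.
With uncorrelated errors the cross-covariances are all true-score covariance, so they carry over unchanged; only the diagonal terms shrink to ρᵢσᵢ².
True-score variance = [24.4²·0.67 + 19²·0.57] − 222.528 = 604.661 − 222.528 = 382.133.
Reliability = 382.133 / 733.832 = 0.521.

0.521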